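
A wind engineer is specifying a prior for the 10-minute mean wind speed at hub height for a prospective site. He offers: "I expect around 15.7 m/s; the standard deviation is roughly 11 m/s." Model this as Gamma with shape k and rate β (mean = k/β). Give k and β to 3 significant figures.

k ≈ 2.04, β ≈ 0.13

For Gamma(k, rate β): mean = k/β, variance = k/β², so CV = 1/√k.
CV = SD/mean = 11/15.7 = 0.7006, hence k = 1/CV² = 2.04.
Then β = k/mean = 2.04/15.7 = 0.13.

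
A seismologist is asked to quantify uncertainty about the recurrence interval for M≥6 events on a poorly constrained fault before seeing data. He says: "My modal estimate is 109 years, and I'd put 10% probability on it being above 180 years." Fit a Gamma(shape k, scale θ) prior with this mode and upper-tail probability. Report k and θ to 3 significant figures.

Gamma(k,θ) with k>1 has mode (k−1)θ, so θ = 109/(k−1).
Need P(X < 180) = 0.9 with θ tied to k this way. Start at k = 2, θ = 109: P(X<180) ≈ 0.492.
Too low — raise k to concentrate. Iterating converges to k ≈ 8.5.
Then θ = 109/(8.5−1) ≈ 14.5.

k ≈ 8.5, θ ≈ 14.5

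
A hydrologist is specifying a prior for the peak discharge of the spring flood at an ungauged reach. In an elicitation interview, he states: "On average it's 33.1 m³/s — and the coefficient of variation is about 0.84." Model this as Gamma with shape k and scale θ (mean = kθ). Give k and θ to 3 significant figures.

k ≈ 1.42, θ ≈ 23.4

For Gamma(k, scale θ): mean = kθ, variance = kθ², so CV = 1/√k.
CV = 0.84, hence k = 1/CV² = 1.42.
Then θ = mean/k = 33.1/1.42 = 23.4.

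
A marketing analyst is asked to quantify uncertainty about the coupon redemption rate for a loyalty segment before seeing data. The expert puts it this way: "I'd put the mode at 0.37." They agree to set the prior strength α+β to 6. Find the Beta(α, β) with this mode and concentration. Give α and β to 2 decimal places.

For α,β > 1 the Beta mode is (α−1)/(α+β−2). With α+β = 6, the mode is (α−1)/4.
Set (α−1)/4 = 0.37 → α = 1 + 0.37·4 = 2.48.
β = 6 − α = 3.52.

α = 2.48, β = 3.52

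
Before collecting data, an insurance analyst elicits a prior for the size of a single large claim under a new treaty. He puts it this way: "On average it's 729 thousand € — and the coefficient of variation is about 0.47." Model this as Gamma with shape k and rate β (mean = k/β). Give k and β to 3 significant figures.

k ≈ 4.53, β ≈ 0.00621

For Gamma(k, rate β): mean = k/β, variance = k/β², so CV = 1/√k.
CV = 0.47, hence k = 1/CV² = 4.53.
Then β = k/mean = 4.53/729 = 0.00621.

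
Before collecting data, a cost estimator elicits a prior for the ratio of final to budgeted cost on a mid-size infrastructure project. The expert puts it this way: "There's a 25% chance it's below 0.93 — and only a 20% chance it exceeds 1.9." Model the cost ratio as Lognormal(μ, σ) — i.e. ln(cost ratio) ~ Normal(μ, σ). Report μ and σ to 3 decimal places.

If T ~ Lognormal(μ,σ) then ln T ~ Normal(μ,σ), so the p-quantile of ln T is μ + z_p·σ.
ln(0.93) = -0.07257 and ln(1.9) = 0.6419; z_{0.25} = -0.6745, z_{0.8} = 0.8416.
σ = (0.6419 − -0.07257)/(0.8416 − (-0.6745)) = 0.471.
μ = -0.07257 − (-0.6745)·0.471 = 0.245.

μ ≈ 0.245, σ ≈ 0.471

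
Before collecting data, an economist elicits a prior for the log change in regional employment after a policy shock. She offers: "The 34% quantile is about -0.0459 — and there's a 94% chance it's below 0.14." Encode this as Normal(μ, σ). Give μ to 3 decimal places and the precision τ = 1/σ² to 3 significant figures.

μ = -0.007, τ = 112

The p-quantile of Normal(μ,σ) is μ + z_p·σ, with z_{0.34} = -0.4125 and z_{0.94} = 1.555.
Eliminate σ: μ = (z₂·x₁ − z₁·x₂)/(z₂ − z₁) = (1.555·-0.0459 − (-0.4125)·0.14)/1.967 = -0.007.
Then σ = (x₂ − x₁)/(z₂ − z₁) = (0.14 − -0.0459)/1.967 = 0.094.
Precision τ = 1/σ² = 1/0.0945² = 112.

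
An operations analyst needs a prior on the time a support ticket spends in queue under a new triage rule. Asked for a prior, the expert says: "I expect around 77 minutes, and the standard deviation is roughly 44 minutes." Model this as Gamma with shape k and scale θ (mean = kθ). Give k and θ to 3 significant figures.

For Gamma(k, scale θ): mean = kθ, variance = kθ², so CV = 1/√k.
CV = SD/mean = 44/77 = 0.5714, hence k = 1/CV² = 3.06.
Then θ = mean/k = 77/3.06 = 25.1.

k ≈ 3.06, θ ≈ 25.1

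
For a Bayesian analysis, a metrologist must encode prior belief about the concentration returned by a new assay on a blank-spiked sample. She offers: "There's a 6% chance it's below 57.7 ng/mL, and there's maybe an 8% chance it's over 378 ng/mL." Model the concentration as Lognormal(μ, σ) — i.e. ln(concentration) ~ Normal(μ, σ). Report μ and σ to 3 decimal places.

If T ~ Lognormal(μ,σ) then ln T ~ Normal(μ,σ), so the p-quantile of ln T is μ + z_p·σ.
ln(57.7) = 4.055 and ln(378) = 5.935; z_{0.06} = -1.555, z_{0.92} = 1.405.
σ = (5.935 − 4.055)/(1.405 − (-1.555)) = 0.635.
μ = 4.055 − (-1.555)·0.635 = 5.043.

μ ≈ 5.043, σ ≈ 0.635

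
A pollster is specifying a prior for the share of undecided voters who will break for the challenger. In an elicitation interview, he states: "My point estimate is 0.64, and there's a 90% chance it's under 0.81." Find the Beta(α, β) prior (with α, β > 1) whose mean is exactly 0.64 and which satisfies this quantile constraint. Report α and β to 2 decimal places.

α ≈ 7.55, β ≈ 4.24

With mean 0.64 fixed, write α = 0.64s, β = 0.36s where s = α+β.
Need P(θ < 0.81) = 0.9 under Beta(0.64s, 0.36s). Normal approximation: (q−m)/√(m(1−m)/s) ≈ z_{0.9} = 1.28, so s ≈ 0.64·0.36·(1.28)²/(0.81−0.64)² = 13.1.
At s = 13.1: P(θ<0.81) ≈ 0.913. Adjusting to match 0.9 gives s ≈ 11.79.
So α = 0.64·11.79 ≈ 7.55, β = 0.36·11.79 ≈ 4.24.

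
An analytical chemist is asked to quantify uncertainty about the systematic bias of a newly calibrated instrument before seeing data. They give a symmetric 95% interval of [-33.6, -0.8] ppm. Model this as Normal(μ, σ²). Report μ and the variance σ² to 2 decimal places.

A symmetric 95% interval runs μ ± z·σ with z = 1.96.
Half-width = 16.4, so σ = 16.4/1.96 = 8.368 and σ² = 70.02.
μ is the interval midpoint, -17.20.

μ = -17.20, σ² = 70.02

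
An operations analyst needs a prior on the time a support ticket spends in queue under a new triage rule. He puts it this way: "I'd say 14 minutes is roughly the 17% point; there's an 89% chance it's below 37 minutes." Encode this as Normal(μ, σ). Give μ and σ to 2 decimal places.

For Normal(μ,σ), the p-quantile is μ + z_p·σ. Here z_{0.17} = -0.9542, z_{0.89} = 1.227.
So 14 = μ − 0.9542σ and 37 = μ + 1.227σ.
Subtracting: σ = (37 − 14)/(1.227 − (-0.9542)) = 10.55.
Then μ = 14 − (-0.9542)·10.55 = 24.06.

μ = 24.06, σ = 10.55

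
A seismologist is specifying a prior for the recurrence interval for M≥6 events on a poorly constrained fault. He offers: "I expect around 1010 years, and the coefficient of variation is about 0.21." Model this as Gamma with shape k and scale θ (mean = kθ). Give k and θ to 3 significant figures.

k ≈ 22.7, θ ≈ 44.5

For Gamma(k, scale θ): mean = kθ, variance = kθ², so CV = 1/√k.
CV = 0.21, hence k = 1/CV² = 22.7.
Then θ = mean/k = 1010/22.7 = 44.5.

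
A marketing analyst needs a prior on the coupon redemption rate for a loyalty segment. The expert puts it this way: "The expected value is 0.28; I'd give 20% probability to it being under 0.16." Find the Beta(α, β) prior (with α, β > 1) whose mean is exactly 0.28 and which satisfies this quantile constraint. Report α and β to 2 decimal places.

α ≈ 2.88, β ≈ 7.40

With mean 0.28 fixed, write α = 0.28s, β = 0.72s where s = α+β.
Need P(θ < 0.16) = 0.2 under Beta(0.28s, 0.72s). Normal approximation: (q−m)/√(m(1−m)/s) ≈ z_{0.2} = -0.842, so s ≈ 0.28·0.72·(-0.842)²/(0.16−0.28)² = 9.9.
At s = 9.9: P(θ<0.16) ≈ 0.206. Adjusting to match 0.2 gives s ≈ 10.28.
So α = 0.28·10.28 ≈ 2.88, β = 0.72·10.28 ≈ 7.40.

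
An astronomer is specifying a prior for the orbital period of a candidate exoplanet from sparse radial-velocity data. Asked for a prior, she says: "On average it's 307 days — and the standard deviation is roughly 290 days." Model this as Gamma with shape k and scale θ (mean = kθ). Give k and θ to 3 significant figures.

k ≈ 1.12, θ ≈ 274

For Gamma(k, scale θ): mean = kθ, variance = kθ², so CV = 1/√k.
CV = SD/mean = 290/307 = 0.9446, hence k = 1/CV² = 1.12.
Then θ = mean/k = 307/1.12 = 274.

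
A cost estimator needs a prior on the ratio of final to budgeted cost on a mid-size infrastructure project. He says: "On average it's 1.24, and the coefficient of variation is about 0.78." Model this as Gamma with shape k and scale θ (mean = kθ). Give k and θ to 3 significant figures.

For Gamma(k, scale θ): mean = kθ, variance = kθ², so CV = 1/√k.
CV = 0.78, hence k = 1/CV² = 1.64.
Then θ = mean/k = 1.24/1.64 = 0.754.

k ≈ 1.64, θ ≈ 0.754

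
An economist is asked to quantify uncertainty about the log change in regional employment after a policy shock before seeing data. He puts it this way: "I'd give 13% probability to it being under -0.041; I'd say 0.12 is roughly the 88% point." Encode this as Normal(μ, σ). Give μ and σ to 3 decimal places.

μ = 0.038, σ = 0.070

The p-quantile of Normal(μ,σ) is μ + z_p·σ, with z_{0.13} = -1.126 and z_{0.88} = 1.175.
Eliminate σ: μ = (z₂·x₁ − z₁·x₂)/(z₂ − z₁) = (1.175·-0.041 − (-1.126)·0.12)/2.301 = 0.038.
Then σ = (x₂ − x₁)/(z₂ − z₁) = (0.12 − -0.041)/2.301 = 0.070.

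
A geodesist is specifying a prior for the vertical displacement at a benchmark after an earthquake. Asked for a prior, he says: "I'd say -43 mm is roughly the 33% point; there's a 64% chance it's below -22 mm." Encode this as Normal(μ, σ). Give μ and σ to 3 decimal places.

For Normal(μ,σ), the p-quantile is μ + z_p·σ. Here z_{0.33} = -0.4399, z_{0.64} = 0.3585.
So -43 = μ − 0.4399σ and -22 = μ + 0.3585σ.
Subtracting: σ = (-22 − -43)/(0.3585 − (-0.4399)) = 26.304.
Then μ = -43 − (-0.4399)·26.304 = -31.429.

μ = -31.429, σ = 26.304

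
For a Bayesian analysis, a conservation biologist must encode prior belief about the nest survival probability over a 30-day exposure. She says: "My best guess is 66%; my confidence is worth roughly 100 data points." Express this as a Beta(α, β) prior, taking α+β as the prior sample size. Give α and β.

α = 66, β = 34

Under the effective-sample-size interpretation, Beta(α, β) has prior mean α/(α+β) and prior sample size α+β.
So α+β = 100 and α/(α+β) = 0.66, giving α = 0.66·100 = 66 and β = 100 − 66 = 34.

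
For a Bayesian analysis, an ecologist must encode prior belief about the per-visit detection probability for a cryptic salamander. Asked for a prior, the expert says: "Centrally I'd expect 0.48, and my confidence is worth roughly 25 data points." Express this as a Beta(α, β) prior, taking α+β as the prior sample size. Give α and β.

α = 12, β = 13

Under the effective-sample-size interpretation, Beta(α, β) has prior mean α/(α+β) and prior sample size α+β.
So α+β = 25 and α/(α+β) = 0.48, giving α = 0.48·25 = 12 and β = 25 − 12 = 13.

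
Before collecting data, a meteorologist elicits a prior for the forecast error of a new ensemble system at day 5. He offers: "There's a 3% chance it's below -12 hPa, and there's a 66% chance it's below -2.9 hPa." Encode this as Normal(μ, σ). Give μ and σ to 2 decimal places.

For Normal(μ,σ), the p-quantile is μ + z_p·σ. Here z_{0.03} = -1.881, z_{0.66} = 0.4125.
So -12 = μ − 1.881σ and -2.9 = μ + 0.4125σ.
Subtracting: σ = (-2.9 − -12)/(0.4125 − (-1.881)) = 3.97.
Then μ = -12 − (-1.881)·3.97 = -4.54.

μ = -4.54, σ = 3.97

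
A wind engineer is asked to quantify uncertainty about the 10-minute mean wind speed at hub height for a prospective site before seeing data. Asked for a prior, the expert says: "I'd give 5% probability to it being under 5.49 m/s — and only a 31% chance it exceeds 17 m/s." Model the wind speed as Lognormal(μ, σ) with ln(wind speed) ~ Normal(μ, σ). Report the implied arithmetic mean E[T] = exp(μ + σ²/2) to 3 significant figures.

If T ~ Lognormal(μ,σ) then ln T ~ Normal(μ,σ), so the p-quantile of ln T is μ + z_p·σ.
ln(5.49) = 1.703 and ln(17) = 2.833; z_{0.05} = -1.645, z_{0.69} = 0.4959.
σ = (2.833 − 1.703)/(0.4959 − (-1.645)) = 0.528.
μ = 1.703 − (-1.645)·0.528 = 2.571.
E[T] = exp(μ + σ²/2) = exp(2.571 + 0.1394) = 15 m/s.

E[T] ≈ 15 m/s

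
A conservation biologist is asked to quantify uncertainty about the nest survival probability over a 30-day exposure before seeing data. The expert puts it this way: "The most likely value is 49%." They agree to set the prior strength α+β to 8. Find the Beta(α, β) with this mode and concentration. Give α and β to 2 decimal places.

For α,β > 1 the Beta mode is (α−1)/(α+β−2). With α+β = 8, the mode is (α−1)/6.
Set (α−1)/6 = 0.49 → α = 1 + 0.49·6 = 3.94.
β = 8 − α = 4.06.

α = 3.94, β = 4.06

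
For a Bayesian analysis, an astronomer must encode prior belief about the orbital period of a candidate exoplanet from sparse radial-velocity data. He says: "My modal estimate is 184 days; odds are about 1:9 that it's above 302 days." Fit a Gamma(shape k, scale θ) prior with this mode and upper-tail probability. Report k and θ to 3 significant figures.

k ≈ 8.68, θ ≈ 24

Gamma(k,θ) with k>1 has mode (k−1)θ, so θ = 184/(k−1).
Need P(X < 302) = 0.9 with θ tied to k this way. Start at k = 2, θ = 184: P(X<302) ≈ 0.488.
Too low — raise k to concentrate. Iterating converges to k ≈ 8.68.
Then θ = 184/(8.68−1) ≈ 24.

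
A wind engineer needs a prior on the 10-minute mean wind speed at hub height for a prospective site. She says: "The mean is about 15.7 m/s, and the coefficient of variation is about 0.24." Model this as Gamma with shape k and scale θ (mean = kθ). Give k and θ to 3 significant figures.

k ≈ 17.4, θ ≈ 0.904

For Gamma(k, scale θ): mean = kθ, variance = kθ², so CV = 1/√k.
CV = 0.24, hence k = 1/CV² = 17.4.
Then θ = mean/k = 15.7/17.4 = 0.904.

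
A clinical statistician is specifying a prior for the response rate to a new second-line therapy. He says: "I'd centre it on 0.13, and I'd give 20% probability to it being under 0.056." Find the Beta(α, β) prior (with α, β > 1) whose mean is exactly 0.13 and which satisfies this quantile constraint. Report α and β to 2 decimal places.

With mean 0.13 fixed, write α = 0.13s, β = 0.87s where s = α+β.
Need P(θ < 0.056) = 0.2 under Beta(0.13s, 0.87s). Normal approximation: (q−m)/√(m(1−m)/s) ≈ z_{0.2} = -0.842, so s ≈ 0.13·0.87·(-0.842)²/(0.056−0.13)² = 14.6.
At s = 14.6: P(θ<0.056) ≈ 0.200. Adjusting to match 0.2 gives s ≈ 14.63.
So α = 0.13·14.63 ≈ 1.90, β = 0.87·14.63 ≈ 12.73.

α ≈ 1.90, β ≈ 12.73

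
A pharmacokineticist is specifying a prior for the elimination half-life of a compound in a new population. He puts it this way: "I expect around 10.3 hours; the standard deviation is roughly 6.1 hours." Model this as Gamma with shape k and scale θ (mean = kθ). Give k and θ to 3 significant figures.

For Gamma(k, scale θ): mean = kθ, variance = kθ², so CV = 1/√k.
CV = SD/mean = 6.1/10.3 = 0.5922, hence k = 1/CV² = 2.85.
Then θ = mean/k = 10.3/2.85 = 3.61.

k ≈ 2.85, θ ≈ 3.61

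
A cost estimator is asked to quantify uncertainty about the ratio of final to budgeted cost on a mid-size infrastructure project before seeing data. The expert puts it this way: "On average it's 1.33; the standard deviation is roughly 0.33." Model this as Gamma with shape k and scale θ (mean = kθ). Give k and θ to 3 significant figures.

For Gamma(k, scale θ): mean = kθ, variance = kθ², so CV = 1/√k.
CV = SD/mean = 0.33/1.33 = 0.2481, hence k = 1/CV² = 16.2.
Then θ = mean/k = 1.33/16.2 = 0.0819.

k ≈ 16.2, θ ≈ 0.0819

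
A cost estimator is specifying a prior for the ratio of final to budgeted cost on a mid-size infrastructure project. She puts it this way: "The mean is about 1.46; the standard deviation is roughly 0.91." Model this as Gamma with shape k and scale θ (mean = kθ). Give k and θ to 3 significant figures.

k ≈ 2.57, θ ≈ 0.567

For Gamma(k, scale θ): mean = kθ, variance = kθ², so CV = 1/√k.
CV = SD/mean = 0.91/1.46 = 0.6233, hence k = 1/CV² = 2.57.
Then θ = mean/k = 1.46/2.57 = 0.567.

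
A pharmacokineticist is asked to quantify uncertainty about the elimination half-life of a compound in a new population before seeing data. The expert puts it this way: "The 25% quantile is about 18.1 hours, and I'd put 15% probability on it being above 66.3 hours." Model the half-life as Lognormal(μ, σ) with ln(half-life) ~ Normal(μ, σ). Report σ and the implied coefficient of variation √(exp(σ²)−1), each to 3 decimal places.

σ ≈ 0.759, CV ≈ 0.882

If T ~ Lognormal(μ,σ) then ln T ~ Normal(μ,σ), so the p-quantile of ln T is μ + z_p·σ.
ln(18.1) = 2.896 and ln(66.3) = 4.194; z_{0.25} = -0.6745, z_{0.85} = 1.036.
σ = (4.194 − 2.896)/(1.036 − (-0.6745)) = 0.759.
μ = 2.896 − (-0.6745)·0.759 = 3.408.
CV = √(exp(σ²)−1) = √(exp(0.5758)−1) = 0.882.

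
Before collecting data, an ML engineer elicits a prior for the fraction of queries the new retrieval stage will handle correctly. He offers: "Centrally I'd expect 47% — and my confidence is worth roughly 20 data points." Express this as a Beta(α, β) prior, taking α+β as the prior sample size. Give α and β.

α = 9.4, β = 10.6

Under the effective-sample-size interpretation, Beta(α, β) has prior mean α/(α+β) and prior sample size α+β.
So α+β = 20 and α/(α+β) = 0.47, giving α = 0.47·20 = 9.4 and β = 20 − 9.4 = 10.6.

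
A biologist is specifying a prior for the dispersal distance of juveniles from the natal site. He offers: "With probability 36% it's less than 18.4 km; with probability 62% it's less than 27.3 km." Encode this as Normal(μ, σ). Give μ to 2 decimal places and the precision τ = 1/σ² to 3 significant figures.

The p-quantile of Normal(μ,σ) is μ + z_p·σ, with z_{0.36} = -0.3585 and z_{0.62} = 0.3055.
Eliminate σ: μ = (z₂·x₁ − z₁·x₂)/(z₂ − z₁) = (0.3055·18.4 − (-0.3585)·27.3)/0.6639 = 23.21.
Then σ = (x₂ − x₁)/(z₂ − z₁) = (27.3 − 18.4)/0.6639 = 13.40.
Precision τ = 1/σ² = 1/13.4² = 0.00557.

μ = 23.21, τ = 0.00557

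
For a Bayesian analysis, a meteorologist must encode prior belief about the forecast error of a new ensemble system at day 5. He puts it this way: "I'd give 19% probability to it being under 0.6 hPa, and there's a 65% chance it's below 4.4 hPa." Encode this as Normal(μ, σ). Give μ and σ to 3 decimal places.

μ = 3.241, σ = 3.008

The p-quantile of Normal(μ,σ) is μ + z_p·σ, with z_{0.19} = -0.8779 and z_{0.65} = 0.3853.
Eliminate σ: μ = (z₂·x₁ − z₁·x₂)/(z₂ − z₁) = (0.3853·0.6 − (-0.8779)·4.4)/1.263 = 3.241.
Then σ = (x₂ − x₁)/(z₂ − z₁) = (4.4 − 0.6)/1.263 = 3.008.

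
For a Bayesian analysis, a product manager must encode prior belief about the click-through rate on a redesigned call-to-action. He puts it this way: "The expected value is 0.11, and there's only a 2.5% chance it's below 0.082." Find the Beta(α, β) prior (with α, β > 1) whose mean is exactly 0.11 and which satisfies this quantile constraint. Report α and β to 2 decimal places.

With mean 0.11 fixed, write α = 0.11s, β = 0.89s where s = α+β.
Need P(θ < 0.082) = 0.025 under Beta(0.11s, 0.89s). Normal approximation: (q−m)/√(m(1−m)/s) ≈ z_{0.025} = -1.96, so s ≈ 0.11·0.89·(-1.96)²/(0.082−0.11)² = 479.7.
At s = 479.7: P(θ<0.082) ≈ 0.018. Adjusting to match 0.025 gives s ≈ 422.49.
So α = 0.11·422.49 ≈ 46.47, β = 0.89·422.49 ≈ 376.02.

α ≈ 46.47, β ≈ 376.02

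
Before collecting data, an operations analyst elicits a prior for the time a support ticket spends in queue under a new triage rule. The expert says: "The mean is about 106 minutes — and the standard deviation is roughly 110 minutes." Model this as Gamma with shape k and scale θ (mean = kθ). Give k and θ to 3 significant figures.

For Gamma(k, scale θ): mean = kθ, variance = kθ², so CV = 1/√k.
CV = SD/mean = 110/106 = 1.038, hence k = 1/CV² = 0.929.
Then θ = mean/k = 106/0.929 = 114.

k ≈ 0.929, θ ≈ 114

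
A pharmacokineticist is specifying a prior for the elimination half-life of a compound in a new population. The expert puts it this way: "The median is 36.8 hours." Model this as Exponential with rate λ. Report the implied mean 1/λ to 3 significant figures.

mean ≈ 53.1 hours

Exponential median = ln 2 / λ, so λ = ln 2 / 36.8 = 0.0188.
Mean = 1/λ = 53.1 hours.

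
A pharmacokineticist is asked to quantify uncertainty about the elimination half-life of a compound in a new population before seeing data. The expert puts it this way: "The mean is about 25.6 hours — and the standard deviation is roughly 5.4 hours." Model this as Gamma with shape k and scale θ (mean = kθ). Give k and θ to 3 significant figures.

For Gamma(k, scale θ): mean = kθ, variance = kθ², so CV = 1/√k.
CV = SD/mean = 5.4/25.6 = 0.2109, hence k = 1/CV² = 22.5.
Then θ = mean/k = 25.6/22.5 = 1.14.

k ≈ 22.5, θ ≈ 1.14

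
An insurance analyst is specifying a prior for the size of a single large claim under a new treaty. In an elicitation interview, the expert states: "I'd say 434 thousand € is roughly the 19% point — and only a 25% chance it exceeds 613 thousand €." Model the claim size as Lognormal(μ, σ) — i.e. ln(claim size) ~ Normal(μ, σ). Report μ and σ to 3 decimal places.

If T ~ Lognormal(μ,σ) then ln T ~ Normal(μ,σ), so the p-quantile of ln T is μ + z_p·σ.
ln(434) = 6.073 and ln(613) = 6.418; z_{0.19} = -0.8779, z_{0.75} = 0.6745.
σ = (6.418 − 6.073)/(0.6745 − (-0.8779)) = 0.222.
μ = 6.073 − (-0.8779)·0.222 = 6.268.

μ ≈ 6.268, σ ≈ 0.222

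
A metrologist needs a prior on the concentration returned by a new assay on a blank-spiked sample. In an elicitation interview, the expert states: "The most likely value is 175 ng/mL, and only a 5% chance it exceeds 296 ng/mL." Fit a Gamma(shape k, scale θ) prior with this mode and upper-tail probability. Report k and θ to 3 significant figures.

Gamma(k,θ) with k>1 has mode (k−1)θ, so θ = 175/(k−1).
Need P(X < 296) = 0.95 with θ tied to k this way. Start at k = 2, θ = 175: P(X<296) ≈ 0.504.
Too low — raise k to concentrate. Iterating converges to k ≈ 11.1.
Then θ = 175/(11.1−1) ≈ 17.3.

k ≈ 11.1, θ ≈ 17.3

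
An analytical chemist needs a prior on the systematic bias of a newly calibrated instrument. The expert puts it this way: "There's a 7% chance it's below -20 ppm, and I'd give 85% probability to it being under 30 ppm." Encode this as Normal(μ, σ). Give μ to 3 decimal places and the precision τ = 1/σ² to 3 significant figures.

μ = 9.372, τ = 0.00252

The p-quantile of Normal(μ,σ) is μ + z_p·σ, with z_{0.07} = -1.476 and z_{0.85} = 1.036.
Eliminate σ: μ = (z₂·x₁ − z₁·x₂)/(z₂ − z₁) = (1.036·-20 − (-1.476)·30)/2.512 = 9.372.
Then σ = (x₂ − x₁)/(z₂ − z₁) = (30 − -20)/2.512 = 19.903.
Precision τ = 1/σ² = 1/19.9² = 0.00252.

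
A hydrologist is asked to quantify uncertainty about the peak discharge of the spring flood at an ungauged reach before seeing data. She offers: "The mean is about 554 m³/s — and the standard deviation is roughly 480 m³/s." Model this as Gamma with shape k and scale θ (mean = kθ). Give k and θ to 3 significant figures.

For Gamma(k, scale θ): mean = kθ, variance = kθ², so CV = 1/√k.
CV = SD/mean = 480/554 = 0.8664, hence k = 1/CV² = 1.33.
Then θ = mean/k = 554/1.33 = 416.

k ≈ 1.33, θ ≈ 416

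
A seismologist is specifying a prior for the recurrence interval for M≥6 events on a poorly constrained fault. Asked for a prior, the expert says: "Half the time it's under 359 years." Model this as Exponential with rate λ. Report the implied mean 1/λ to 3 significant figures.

mean ≈ 518 years

Exponential median = ln 2 / λ, so λ = ln 2 / 359.0 = 0.00193.
Mean = 1/λ = 518 years.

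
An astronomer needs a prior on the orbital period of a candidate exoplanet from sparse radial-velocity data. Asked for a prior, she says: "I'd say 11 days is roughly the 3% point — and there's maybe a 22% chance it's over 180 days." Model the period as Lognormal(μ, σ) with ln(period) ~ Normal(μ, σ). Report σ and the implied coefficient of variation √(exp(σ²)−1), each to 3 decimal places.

If T ~ Lognormal(μ,σ) then ln T ~ Normal(μ,σ), so the p-quantile of ln T is μ + z_p·σ.
ln(11) = 2.398 and ln(180) = 5.193; z_{0.03} = -1.881, z_{0.78} = 0.7722.
σ = (5.193 − 2.398)/(0.7722 − (-1.881)) = 1.054.
μ = 2.398 − (-1.881)·1.054 = 4.379.
CV = √(exp(σ²)−1) = √(exp(1.1100)−1) = 1.426.

σ ≈ 1.054, CV ≈ 1.426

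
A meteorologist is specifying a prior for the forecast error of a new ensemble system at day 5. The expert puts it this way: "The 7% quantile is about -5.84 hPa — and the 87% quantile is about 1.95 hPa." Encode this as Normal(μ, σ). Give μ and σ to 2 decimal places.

The p-quantile of Normal(μ,σ) is μ + z_p·σ, with z_{0.07} = -1.476 and z_{0.87} = 1.126.
Eliminate σ: μ = (z₂·x₁ − z₁·x₂)/(z₂ − z₁) = (1.126·-5.84 − (-1.476)·1.95)/2.602 = -1.42.
Then σ = (x₂ − x₁)/(z₂ − z₁) = (1.95 − -5.84)/2.602 = 2.99.

μ = -1.42, σ = 2.99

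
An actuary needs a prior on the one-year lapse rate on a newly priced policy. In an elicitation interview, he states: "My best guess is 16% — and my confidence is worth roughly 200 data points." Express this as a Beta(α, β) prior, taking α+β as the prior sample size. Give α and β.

α = 32, β = 168

Under the effective-sample-size interpretation, Beta(α, β) has prior mean α/(α+β) and prior sample size α+β.
So α+β = 200 and α/(α+β) = 0.16, giving α = 0.16·200 = 32 and β = 200 − 32 = 168.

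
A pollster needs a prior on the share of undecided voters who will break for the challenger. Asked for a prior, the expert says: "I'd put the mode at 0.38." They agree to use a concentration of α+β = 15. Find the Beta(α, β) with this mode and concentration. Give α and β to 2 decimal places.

α = 5.94, β = 9.06

For α,β > 1 the Beta mode is (α−1)/(α+β−2). With α+β = 15, the mode is (α−1)/13.
Set (α−1)/13 = 0.38 → α = 1 + 0.38·13 = 5.94.
β = 15 − α = 9.06.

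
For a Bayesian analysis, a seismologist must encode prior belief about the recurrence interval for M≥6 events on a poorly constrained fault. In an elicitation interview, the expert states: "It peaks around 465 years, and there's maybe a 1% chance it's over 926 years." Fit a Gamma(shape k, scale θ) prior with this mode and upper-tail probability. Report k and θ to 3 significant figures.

Gamma(k,θ) with k>1 has mode (k−1)θ, so θ = 465/(k−1).
Need P(X < 926) = 0.99 with θ tied to k this way. Start at k = 2, θ = 465: P(X<926) ≈ 0.592.
Too low — raise k to concentrate. Iterating converges to k ≈ 11.4.
Then θ = 465/(11.4−1) ≈ 44.9.

k ≈ 11.4, θ ≈ 44.9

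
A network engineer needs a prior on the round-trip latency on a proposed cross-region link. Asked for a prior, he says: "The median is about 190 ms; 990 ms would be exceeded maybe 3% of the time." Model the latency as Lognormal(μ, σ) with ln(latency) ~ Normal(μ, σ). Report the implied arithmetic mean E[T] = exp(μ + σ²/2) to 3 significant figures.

If T ~ Lognormal(μ,σ) then ln T ~ Normal(μ,σ), so the p-quantile of ln T is μ + z_p·σ.
ln(190) = 5.247 and ln(990) = 6.898; z_{0.5} = 0, z_{0.97} = 1.881.
σ = (6.898 − 5.247)/(1.881 − (0)) = 0.878.
μ = 5.247 − (0)·0.878 = 5.247.
E[T] = exp(μ + σ²/2) = exp(5.247 + 0.3851) = 279 ms.

E[T] ≈ 279 ms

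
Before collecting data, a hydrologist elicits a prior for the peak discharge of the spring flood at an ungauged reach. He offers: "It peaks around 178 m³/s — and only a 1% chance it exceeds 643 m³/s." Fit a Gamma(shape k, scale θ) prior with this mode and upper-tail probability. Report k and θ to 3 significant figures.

k ≈ 3.6, θ ≈ 68.3

Gamma(k,θ) with k>1 has mode (k−1)θ, so θ = 178/(k−1).
Need P(X < 643) = 0.99 with θ tied to k this way. Start at k = 2, θ = 178: P(X<643) ≈ 0.876.
Too low — raise k to concentrate. Iterating converges to k ≈ 3.6.
Then θ = 178/(3.6−1) ≈ 68.3.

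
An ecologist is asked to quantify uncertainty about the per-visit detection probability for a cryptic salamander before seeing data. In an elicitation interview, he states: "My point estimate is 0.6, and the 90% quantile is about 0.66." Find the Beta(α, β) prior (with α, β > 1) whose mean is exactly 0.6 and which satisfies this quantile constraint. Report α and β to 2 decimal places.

With mean 0.6 fixed, write α = 0.6s, β = 0.4s where s = α+β.
Need P(θ < 0.66) = 0.9 under Beta(0.6s, 0.4s). Normal approximation: (q−m)/√(m(1−m)/s) ≈ z_{0.9} = 1.28, so s ≈ 0.6·0.4·(1.28)²/(0.66−0.6)² = 109.5.
At s = 109.5: P(θ<0.66) ≈ 0.902. Adjusting to match 0.9 gives s ≈ 107.66.
So α = 0.6·107.66 ≈ 64.60, β = 0.4·107.66 ≈ 43.06.

α ≈ 64.60, β ≈ 43.06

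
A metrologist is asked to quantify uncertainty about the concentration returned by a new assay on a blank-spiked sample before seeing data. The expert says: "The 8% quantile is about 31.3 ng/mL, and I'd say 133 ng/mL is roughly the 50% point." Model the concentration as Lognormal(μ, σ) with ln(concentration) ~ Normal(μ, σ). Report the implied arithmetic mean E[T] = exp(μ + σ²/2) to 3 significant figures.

If T ~ Lognormal(μ,σ) then ln T ~ Normal(μ,σ), so the p-quantile of ln T is μ + z_p·σ.
ln(31.3) = 3.444 and ln(133) = 4.89; z_{0.08} = -1.405, z_{0.5} = 0.
σ = (4.89 − 3.444)/(0 − (-1.405)) = 1.030.
μ = 3.444 − (-1.405)·1.030 = 4.890.
E[T] = exp(μ + σ²/2) = exp(4.890 + 0.5301) = 226 ng/mL.

E[T] ≈ 226 ng/mL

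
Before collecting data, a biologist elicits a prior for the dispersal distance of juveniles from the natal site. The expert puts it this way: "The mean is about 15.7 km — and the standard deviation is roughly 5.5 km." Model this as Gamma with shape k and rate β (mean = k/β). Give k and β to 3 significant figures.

k ≈ 8.15, β ≈ 0.519

For Gamma(k, rate β): mean = k/β, variance = k/β², so CV = 1/√k.
CV = SD/mean = 5.5/15.7 = 0.3503, hence k = 1/CV² = 8.15.
Then β = k/mean = 8.15/15.7 = 0.519.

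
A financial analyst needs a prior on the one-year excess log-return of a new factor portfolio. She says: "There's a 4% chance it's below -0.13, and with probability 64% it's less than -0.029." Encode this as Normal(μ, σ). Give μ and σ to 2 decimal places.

For Normal(μ,σ), the p-quantile is μ + z_p·σ. Here z_{0.04} = -1.751, z_{0.64} = 0.3585.
So -0.13 = μ − 1.751σ and -0.029 = μ + 0.3585σ.
Subtracting: σ = (-0.029 − -0.13)/(0.3585 − (-1.751)) = 0.05.
Then μ = -0.13 − (-1.751)·0.05 = -0.05.

μ = -0.05, σ = 0.05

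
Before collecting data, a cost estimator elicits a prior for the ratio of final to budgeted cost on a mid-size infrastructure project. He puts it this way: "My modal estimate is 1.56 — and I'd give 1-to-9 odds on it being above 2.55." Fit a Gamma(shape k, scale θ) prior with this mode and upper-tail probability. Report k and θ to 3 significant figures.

Gamma(k,θ) with k>1 has mode (k−1)θ, so θ = 1.56/(k−1).
Need P(X < 2.55) = 0.9 with θ tied to k this way. Start at k = 2, θ = 1.56: P(X<2.55) ≈ 0.486.
Too low — raise k to concentrate. Iterating converges to k ≈ 8.8.
Then θ = 1.56/(8.8−1) ≈ 0.2.

k ≈ 8.8, θ ≈ 0.2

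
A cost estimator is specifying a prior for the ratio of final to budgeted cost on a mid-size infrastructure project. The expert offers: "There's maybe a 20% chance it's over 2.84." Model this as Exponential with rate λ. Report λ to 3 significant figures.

λ ≈ 0.567

P(T > 2.84) = e^(−λ·2.84) = 0.2, so λ = −ln(0.2)/2.84 = 0.567.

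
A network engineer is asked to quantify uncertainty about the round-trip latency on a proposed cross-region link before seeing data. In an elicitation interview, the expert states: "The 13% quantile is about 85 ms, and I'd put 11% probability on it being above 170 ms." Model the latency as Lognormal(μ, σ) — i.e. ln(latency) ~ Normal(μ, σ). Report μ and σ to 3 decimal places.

μ ≈ 4.774, σ ≈ 0.295

If T ~ Lognormal(μ,σ) then ln T ~ Normal(μ,σ), so the p-quantile of ln T is μ + z_p·σ.
ln(85) = 4.443 and ln(170) = 5.136; z_{0.13} = -1.126, z_{0.89} = 1.227.
σ = (5.136 − 4.443)/(1.227 − (-1.126)) = 0.295.
μ = 4.443 − (-1.126)·0.295 = 4.774.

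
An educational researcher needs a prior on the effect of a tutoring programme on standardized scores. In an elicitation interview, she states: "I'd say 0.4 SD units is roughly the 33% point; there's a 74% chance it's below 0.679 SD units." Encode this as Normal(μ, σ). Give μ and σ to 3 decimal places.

For Normal(μ,σ), the p-quantile is μ + z_p·σ. Here z_{0.33} = -0.4399, z_{0.74} = 0.6433.
So 0.4 = μ − 0.4399σ and 0.679 = μ + 0.6433σ.
Subtracting: σ = (0.679 − 0.4)/(0.6433 − (-0.4399)) = 0.258.
Then μ = 0.4 − (-0.4399)·0.258 = 0.513.

μ = 0.513, σ = 0.258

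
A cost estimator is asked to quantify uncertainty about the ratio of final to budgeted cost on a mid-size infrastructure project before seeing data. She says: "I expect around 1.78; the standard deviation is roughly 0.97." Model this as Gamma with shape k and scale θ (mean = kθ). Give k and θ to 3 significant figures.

For Gamma(k, scale θ): mean = kθ, variance = kθ², so CV = 1/√k.
CV = SD/mean = 0.97/1.78 = 0.5449, hence k = 1/CV² = 3.37.
Then θ = mean/k = 1.78/3.37 = 0.529.

k ≈ 3.37, θ ≈ 0.529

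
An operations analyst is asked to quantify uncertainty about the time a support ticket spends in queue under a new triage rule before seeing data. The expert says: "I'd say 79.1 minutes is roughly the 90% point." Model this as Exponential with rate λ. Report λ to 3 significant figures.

P(T < 79.1) = 1 − e^(−λ·79.1) = 0.9, so λ = −ln(1−0.9)/79.1 = −ln(0.1)/79.1 = 0.0291.

λ ≈ 0.0291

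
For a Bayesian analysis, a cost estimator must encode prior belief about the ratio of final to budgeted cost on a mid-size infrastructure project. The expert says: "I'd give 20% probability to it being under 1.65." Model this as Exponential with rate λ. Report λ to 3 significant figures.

P(T < 1.65) = 1 − e^(−λ·1.65) = 0.2, so λ = −ln(1−0.2)/1.65 = −ln(0.8)/1.65 = 0.135.

λ ≈ 0.135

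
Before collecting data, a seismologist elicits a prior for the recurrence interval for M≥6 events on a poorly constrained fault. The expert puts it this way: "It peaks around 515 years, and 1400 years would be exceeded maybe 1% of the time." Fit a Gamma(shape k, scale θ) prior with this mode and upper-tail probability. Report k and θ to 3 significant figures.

k ≈ 5.61, θ ≈ 112

Gamma(k,θ) with k>1 has mode (k−1)θ, so θ = 515/(k−1).
Need P(X < 1400) = 0.99 with θ tied to k this way. Start at k = 2, θ = 515: P(X<1400) ≈ 0.755.
Too low — raise k to concentrate. Iterating converges to k ≈ 5.61.
Then θ = 515/(5.61−1) ≈ 112.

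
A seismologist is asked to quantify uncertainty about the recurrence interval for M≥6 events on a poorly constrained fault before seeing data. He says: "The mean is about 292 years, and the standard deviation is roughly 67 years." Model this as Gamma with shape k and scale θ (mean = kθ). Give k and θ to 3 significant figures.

For Gamma(k, scale θ): mean = kθ, variance = kθ², so CV = 1/√k.
CV = SD/mean = 67/292 = 0.2295, hence k = 1/CV² = 19.
Then θ = mean/k = 292/19 = 15.4.

k ≈ 19, θ ≈ 15.4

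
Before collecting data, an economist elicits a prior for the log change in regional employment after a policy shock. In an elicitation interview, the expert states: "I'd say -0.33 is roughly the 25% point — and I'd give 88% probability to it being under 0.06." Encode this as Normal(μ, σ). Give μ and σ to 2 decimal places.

μ = -0.19, σ = 0.21

For Normal(μ,σ), the p-quantile is μ + z_p·σ. Here z_{0.25} = -0.6745, z_{0.88} = 1.175.
So -0.33 = μ − 0.6745σ and 0.06 = μ + 1.175σ.
Subtracting: σ = (0.06 − -0.33)/(1.175 − (-0.6745)) = 0.21.
Then μ = -0.33 − (-0.6745)·0.21 = -0.19.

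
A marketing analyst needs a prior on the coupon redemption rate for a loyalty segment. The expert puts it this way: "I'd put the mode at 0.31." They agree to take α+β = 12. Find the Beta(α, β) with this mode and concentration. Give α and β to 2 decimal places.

α = 4.10, β = 7.90

For α,β > 1 the Beta mode is (α−1)/(α+β−2). With α+β = 12, the mode is (α−1)/10.
Set (α−1)/10 = 0.31 → α = 1 + 0.31·10 = 4.10.
β = 12 − α = 7.90.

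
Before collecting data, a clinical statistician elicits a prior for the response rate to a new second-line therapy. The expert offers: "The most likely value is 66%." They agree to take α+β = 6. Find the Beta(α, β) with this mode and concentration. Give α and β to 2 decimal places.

For α,β > 1 the Beta mode is (α−1)/(α+β−2). With α+β = 6, the mode is (α−1)/4.
Set (α−1)/4 = 0.66 → α = 1 + 0.66·4 = 3.64.
β = 6 − α = 2.36.

α = 3.64, β = 2.36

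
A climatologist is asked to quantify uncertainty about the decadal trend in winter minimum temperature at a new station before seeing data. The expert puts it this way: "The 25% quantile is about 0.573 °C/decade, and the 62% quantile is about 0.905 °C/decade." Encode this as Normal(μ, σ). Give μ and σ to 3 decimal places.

μ = 0.802, σ = 0.339

For Normal(μ,σ), the p-quantile is μ + z_p·σ. Here z_{0.25} = -0.6745, z_{0.62} = 0.3055.
So 0.573 = μ − 0.6745σ and 0.905 = μ + 0.3055σ.
Subtracting: σ = (0.905 − 0.573)/(0.3055 − (-0.6745)) = 0.339.
Then μ = 0.573 − (-0.6745)·0.339 = 0.802.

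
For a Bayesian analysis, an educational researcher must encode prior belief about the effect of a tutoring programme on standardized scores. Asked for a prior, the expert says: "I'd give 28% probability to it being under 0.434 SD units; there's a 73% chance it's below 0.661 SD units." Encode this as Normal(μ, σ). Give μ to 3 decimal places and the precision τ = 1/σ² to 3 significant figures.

The p-quantile of Normal(μ,σ) is μ + z_p·σ, with z_{0.28} = -0.5828 and z_{0.73} = 0.6128.
Eliminate σ: μ = (z₂·x₁ − z₁·x₂)/(z₂ − z₁) = (0.6128·0.434 − (-0.5828)·0.661)/1.196 = 0.545.
Then σ = (x₂ − x₁)/(z₂ − z₁) = (0.661 − 0.434)/1.196 = 0.190.
Precision τ = 1/σ² = 1/0.1899² = 27.7.

μ = 0.545, τ = 27.7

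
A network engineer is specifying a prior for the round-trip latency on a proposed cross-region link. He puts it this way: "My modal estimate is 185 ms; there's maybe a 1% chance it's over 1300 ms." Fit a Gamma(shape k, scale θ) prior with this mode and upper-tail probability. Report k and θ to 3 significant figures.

k ≈ 1.92, θ ≈ 200

Gamma(k,θ) with k>1 has mode (k−1)θ, so θ = 185/(k−1).
Need P(X < 1300) = 0.99 with θ tied to k this way. Start at k = 2, θ = 185: P(X<1300) ≈ 0.993.
Too high — lower k to spread out. Iterating converges to k ≈ 1.92.
Then θ = 185/(1.92−1) ≈ 200.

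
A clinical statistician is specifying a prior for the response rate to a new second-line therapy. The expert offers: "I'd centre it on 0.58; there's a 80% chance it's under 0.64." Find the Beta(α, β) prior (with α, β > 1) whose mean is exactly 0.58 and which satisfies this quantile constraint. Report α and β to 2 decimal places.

With mean 0.58 fixed, write α = 0.58s, β = 0.42s where s = α+β.
Need P(θ < 0.64) = 0.8 under Beta(0.58s, 0.42s). Normal approximation: (q−m)/√(m(1−m)/s) ≈ z_{0.8} = 0.842, so s ≈ 0.58·0.42·(0.842)²/(0.64−0.58)² = 47.9.
At s = 47.9: P(θ<0.64) ≈ 0.798. Adjusting to match 0.8 gives s ≈ 48.54.
So α = 0.58·48.54 ≈ 28.15, β = 0.42·48.54 ≈ 20.39.

α ≈ 28.15, β ≈ 20.39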